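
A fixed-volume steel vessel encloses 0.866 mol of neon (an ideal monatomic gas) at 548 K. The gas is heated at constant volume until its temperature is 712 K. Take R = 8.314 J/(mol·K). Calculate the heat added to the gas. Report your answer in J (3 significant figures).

Constant volume ⇒ W = 0, so Q = ΔU = nCᵥΔT with Cᵥ = 3R/2 = 12.47 J/(mol·K).
ΔU = (0.866)(12.47)(712 − 548) = 1771 J.

Q ≈ 1770 J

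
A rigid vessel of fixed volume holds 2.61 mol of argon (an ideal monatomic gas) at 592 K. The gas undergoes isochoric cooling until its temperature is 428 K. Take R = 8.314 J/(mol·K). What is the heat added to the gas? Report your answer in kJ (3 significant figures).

Constant volume ⇒ W = 0, so Q = ΔU = nCᵥΔT with Cᵥ = 3R/2 = 12.47 J/(mol·K).
ΔU = (2.61)(12.47)(428 − 592) = -5338 J.

Q ≈ -5.34 kJ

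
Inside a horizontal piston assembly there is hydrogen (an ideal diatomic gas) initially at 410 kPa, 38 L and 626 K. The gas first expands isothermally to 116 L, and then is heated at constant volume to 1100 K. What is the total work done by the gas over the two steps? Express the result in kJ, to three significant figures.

W_total ≈ 17.4 kJ

Step 1 (isothermal): W = P₁V₁ ln(V₂/V₁) = (15580) ln(116/38) = 17387 J.
Step 2 (isochoric): W = 0 (constant volume).
W_total = 17387 + 0 = 17387 J.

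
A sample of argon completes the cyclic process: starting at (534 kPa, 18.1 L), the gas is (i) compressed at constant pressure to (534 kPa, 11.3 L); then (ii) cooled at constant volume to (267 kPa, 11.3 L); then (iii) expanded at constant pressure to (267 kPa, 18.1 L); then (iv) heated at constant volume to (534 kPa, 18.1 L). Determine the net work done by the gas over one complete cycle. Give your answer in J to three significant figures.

W_net ≈ -1820 J

Constant-volume legs do no work.
W(i) = (534)(11.3 − 18.1) = -3631 J; W(iii) = (267)(18.1 − 11.3) = 1816 J.
W_net = -3631 + 1816 = -1816 J (the counter-clockwise enclosed area).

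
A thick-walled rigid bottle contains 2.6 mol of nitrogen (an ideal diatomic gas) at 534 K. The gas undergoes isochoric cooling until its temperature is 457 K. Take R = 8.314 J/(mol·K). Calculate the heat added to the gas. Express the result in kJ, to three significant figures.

Constant volume ⇒ W = 0, so Q = ΔU = nCᵥΔT with Cᵥ = 5R/2 = 20.79 J/(mol·K).
ΔU = (2.6)(20.79)(457 − 534) = -4161 J.

Q ≈ -4.16 kJ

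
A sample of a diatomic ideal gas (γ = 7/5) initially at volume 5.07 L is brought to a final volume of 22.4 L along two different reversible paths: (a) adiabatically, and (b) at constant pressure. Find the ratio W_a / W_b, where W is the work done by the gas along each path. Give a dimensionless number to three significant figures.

Path (a) adiabatic: W = P₁V₁(1 − (V₁/V₂)^(γ−1))/(γ−1) → W_a/(P₁V₁) = 1.12.
Path (b) isobaric: W = P₁(V₂ − V₁) → W_b/(P₁V₁) = 3.418.
W_a / W_b = 1.12 / 3.418 = 0.3277.

W_a / W_b ≈ 0.328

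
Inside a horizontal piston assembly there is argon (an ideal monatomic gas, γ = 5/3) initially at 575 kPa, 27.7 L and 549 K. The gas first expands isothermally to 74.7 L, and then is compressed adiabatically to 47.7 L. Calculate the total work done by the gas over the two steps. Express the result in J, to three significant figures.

W_total ≈ 7470 J

Step 1 (isothermal): W = P₁V₁ ln(V₂/V₁) = (15928) ln(74.7/27.7) = 15801 J.
After step 1: P = 213.2 kPa, V = 74.7 L, T = 549 K.
Step 2 (adiabatic): W = (P₁V₁ − P₂V₂)/(γ−1) = (15928 − 21479)/0.667 = -8327 J.
W_total = 15801 − 8327 = 7473 J.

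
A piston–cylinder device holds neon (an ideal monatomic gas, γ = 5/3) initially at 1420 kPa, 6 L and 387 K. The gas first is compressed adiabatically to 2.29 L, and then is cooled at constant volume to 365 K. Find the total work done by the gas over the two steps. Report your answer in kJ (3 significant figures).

W_total ≈ -11.5 kJ

Step 1 (adiabatic): W = (P₁V₁ − P₂V₂)/(γ−1) = (8520 − 16193)/0.667 = -11509 J.
Step 2 (isochoric): W = 0 (constant volume).
W_total = -11509 + 0 = -11509 J.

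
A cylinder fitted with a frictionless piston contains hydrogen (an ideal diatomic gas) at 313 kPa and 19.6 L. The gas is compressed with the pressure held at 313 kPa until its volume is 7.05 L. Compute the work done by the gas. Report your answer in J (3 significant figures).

W ≈ -3930 J

Isobaric: W = P ΔV.
W = (313 kPa)(7.05 − 19.6 L) = (313)(-12.55) = -3928 J.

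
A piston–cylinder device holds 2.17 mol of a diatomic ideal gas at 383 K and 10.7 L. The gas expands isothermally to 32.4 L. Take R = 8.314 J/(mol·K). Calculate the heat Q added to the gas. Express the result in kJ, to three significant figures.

Q ≈ 7.66 kJ

Isothermal ⇒ ΔU = 0, so Q = W = nRT ln(V₂/V₁).
Q = (2.17)(8.314)(383) ln(32.4/10.7) = 6910 × 1.108 = 7656 J.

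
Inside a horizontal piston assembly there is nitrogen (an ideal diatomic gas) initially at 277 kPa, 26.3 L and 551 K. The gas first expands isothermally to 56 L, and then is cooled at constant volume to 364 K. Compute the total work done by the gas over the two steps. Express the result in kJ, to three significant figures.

Step 1 (isothermal): W = P₁V₁ ln(V₂/V₁) = (7285) ln(56/26.3) = 5506 J.
Step 2 (isochoric): W = 0 (constant volume).
W_total = 5506 + 0 = 5506 J.

W_total ≈ 5.51 kJ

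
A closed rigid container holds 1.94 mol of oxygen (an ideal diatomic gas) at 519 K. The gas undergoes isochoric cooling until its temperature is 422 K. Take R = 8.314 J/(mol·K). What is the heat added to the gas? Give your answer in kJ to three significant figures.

Q ≈ -3.91 kJ

Constant volume ⇒ W = 0, so Q = ΔU = nCᵥΔT with Cᵥ = 5R/2 = 20.79 J/(mol·K).
ΔU = (1.94)(20.79)(422 − 519) = -3911 J.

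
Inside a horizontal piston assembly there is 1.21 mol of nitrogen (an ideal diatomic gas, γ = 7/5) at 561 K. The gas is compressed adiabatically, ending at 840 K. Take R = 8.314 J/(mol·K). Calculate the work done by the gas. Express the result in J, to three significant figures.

Adiabatic ⇒ Q = 0, so W_by = −ΔU = nCᵥ(T₁ − T₂).
Cᵥ = 5R/2 = 20.79 J/(mol·K).
W = (1.21)(20.79)(561 − 840) = -7017 J.

W ≈ -7020 J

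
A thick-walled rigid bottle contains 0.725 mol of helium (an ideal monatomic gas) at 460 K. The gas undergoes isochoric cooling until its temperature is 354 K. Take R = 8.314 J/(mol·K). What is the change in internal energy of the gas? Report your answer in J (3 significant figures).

Constant volume ⇒ W = 0, so Q = ΔU = nCᵥΔT with Cᵥ = 3R/2 = 12.47 J/(mol·K).
ΔU = (0.725)(12.47)(354 − 460) = -958.4 J.

ΔU ≈ -958 J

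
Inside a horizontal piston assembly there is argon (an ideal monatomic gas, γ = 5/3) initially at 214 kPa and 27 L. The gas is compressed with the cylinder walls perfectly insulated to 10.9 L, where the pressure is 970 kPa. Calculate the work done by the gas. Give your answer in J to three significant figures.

Adiabatic: W = (P₁V₁ − P₂V₂)/(γ − 1) with γ = 5/3.
P₁V₁ = 5778 J, P₂V₂ = 10573 J.
W = (5778 − 10573) / 0.6667 = -7192 J.

W ≈ -7190 J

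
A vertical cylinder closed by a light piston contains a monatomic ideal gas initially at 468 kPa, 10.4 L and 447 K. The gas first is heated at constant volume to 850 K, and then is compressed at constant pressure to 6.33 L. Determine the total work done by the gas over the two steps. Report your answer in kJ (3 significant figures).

Step 1 (isochoric): W = 0 (constant volume).
After step 1: P = 889.9 kPa (V unchanged).
Step 2 (isobaric): W = PΔV = (889.9 kPa)(6.33 − 10.4 L) = -3622 J.
W_total = 0 − 3622 = -3622 J.

W_total ≈ -3.62 kJ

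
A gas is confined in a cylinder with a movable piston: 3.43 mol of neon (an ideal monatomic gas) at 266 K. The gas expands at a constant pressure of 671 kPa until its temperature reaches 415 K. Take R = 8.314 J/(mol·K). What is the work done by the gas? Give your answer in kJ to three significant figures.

W ≈ 4.25 kJ

Isobaric: W = P ΔV = nR ΔT.
W = (3.43)(8.314)(415 − 266) = 4249 J.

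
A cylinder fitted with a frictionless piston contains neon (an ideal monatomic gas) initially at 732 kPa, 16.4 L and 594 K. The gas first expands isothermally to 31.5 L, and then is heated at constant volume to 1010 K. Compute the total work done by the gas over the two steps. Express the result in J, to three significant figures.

Step 1 (isothermal): W = P₁V₁ ln(V₂/V₁) = (12005) ln(31.5/16.4) = 7836 J.
Step 2 (isochoric): W = 0 (constant volume).
W_total = 7836 + 0 = 7836 J.

W_total ≈ 7840 J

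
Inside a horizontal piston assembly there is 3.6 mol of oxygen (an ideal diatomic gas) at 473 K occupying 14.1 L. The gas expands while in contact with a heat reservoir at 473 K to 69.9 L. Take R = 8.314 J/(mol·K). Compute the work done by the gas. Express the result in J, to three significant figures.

Isothermal: W = nRT ln(V₂/V₁).
W = (3.6)(8.314)(473) × ln(69.9/14.1)
  = 14157 × 1.601
W_by_gas = 22664 J.

W ≈ 22700 J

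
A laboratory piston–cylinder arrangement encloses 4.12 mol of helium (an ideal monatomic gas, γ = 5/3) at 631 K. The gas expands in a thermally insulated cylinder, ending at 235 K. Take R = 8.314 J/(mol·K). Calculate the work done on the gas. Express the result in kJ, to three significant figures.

W ≈ -20.3 kJ

Adiabatic ⇒ Q = 0, so W_by = −ΔU = nCᵥ(T₁ − T₂).
Cᵥ = 3R/2 = 12.47 J/(mol·K).
W = (4.12)(12.47)(631 − 235) = 20347 J.
Work on gas = −W_by = -20347 J.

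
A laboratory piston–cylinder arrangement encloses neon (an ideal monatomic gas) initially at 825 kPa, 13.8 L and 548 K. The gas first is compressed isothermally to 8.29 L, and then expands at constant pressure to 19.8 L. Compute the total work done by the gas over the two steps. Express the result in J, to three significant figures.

Step 1 (isothermal): W = P₁V₁ ln(V₂/V₁) = (11385) ln(8.29/13.8) = -5802 J.
After step 1: P = 1373 kPa, V = 8.29 L, T = 548 K.
Step 2 (isobaric): W = PΔV = (1373 kPa)(19.8 − 8.29 L) = 15807 J.
W_total = -5802 + 15807 = 10005 J.

W_total ≈ 10000 J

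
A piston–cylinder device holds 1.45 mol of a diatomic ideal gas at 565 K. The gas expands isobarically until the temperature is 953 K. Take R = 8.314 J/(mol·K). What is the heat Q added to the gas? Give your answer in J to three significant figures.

Q ≈ 16400 J

Isobaric: W = nRΔT = (1.45)(8.314)(388) = 4677 J.
ΔU = nCᵥΔT with Cᵥ = 5R/2: ΔU = (1.45)(20.79)(388) = 11694 J.
Q = ΔU + W = 11694 + 4677 = 16371 J.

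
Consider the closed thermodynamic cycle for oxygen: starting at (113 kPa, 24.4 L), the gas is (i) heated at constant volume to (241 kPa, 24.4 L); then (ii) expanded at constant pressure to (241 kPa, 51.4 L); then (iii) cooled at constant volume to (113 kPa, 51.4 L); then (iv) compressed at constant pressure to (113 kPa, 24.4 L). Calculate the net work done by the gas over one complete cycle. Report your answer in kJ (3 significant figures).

W_net ≈ 3.46 kJ

Constant-volume legs do no work.
W(ii) = (241)(51.4 − 24.4) = 6507 J; W(iv) = (113)(24.4 − 51.4) = -3051 J.
W_net = 6507 − 3051 = 3456 J (the clockwise enclosed area).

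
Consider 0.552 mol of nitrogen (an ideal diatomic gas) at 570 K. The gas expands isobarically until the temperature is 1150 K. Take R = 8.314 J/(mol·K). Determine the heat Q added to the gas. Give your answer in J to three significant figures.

Isobaric: W = nRΔT = (0.552)(8.314)(580) = 2662 J.
ΔU = nCᵥΔT with Cᵥ = 5R/2: ΔU = (0.552)(20.79)(580) = 6655 J.
Q = ΔU + W = 6655 + 2662 = 9316 J.

Q ≈ 9320 J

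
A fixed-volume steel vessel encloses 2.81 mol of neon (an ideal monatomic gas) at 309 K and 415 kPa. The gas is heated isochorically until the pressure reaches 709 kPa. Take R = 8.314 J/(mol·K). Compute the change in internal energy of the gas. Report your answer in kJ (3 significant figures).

ΔU ≈ 7.67 kJ

Constant volume ⇒ W = 0, so Q = ΔU = nCᵥΔT with Cᵥ = 3R/2 = 12.47 J/(mol·K).
At constant V, T₂/T₁ = P₂/P₁ ⇒ ΔT = T₁(P₂/P₁ − 1) = 309·(709/415 − 1) = 218.9 K.
ΔU = (2.81)(12.47)(218.9) = 7671 J.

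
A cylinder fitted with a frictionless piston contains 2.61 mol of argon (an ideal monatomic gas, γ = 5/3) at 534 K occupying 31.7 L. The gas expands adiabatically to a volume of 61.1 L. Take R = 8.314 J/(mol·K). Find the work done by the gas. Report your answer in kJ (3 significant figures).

W ≈ 6.16 kJ

Adiabatic: TV^(γ−1) = const with γ = 5/3.
T₂ = T₁ (V₁/V₂)^(γ−1) = 534 × (31.7/61.1)^0.667 = 534 × 0.6457 = 344.8 K.
W_by = nCᵥ(T₁ − T₂) = (2.61)(12.47)(534 − 344.8) = 6159 J.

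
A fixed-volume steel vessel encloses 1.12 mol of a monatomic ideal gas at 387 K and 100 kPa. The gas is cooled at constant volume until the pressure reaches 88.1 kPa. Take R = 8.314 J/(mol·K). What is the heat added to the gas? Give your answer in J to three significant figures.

Constant volume ⇒ W = 0, so Q = ΔU = nCᵥΔT with Cᵥ = 3R/2 = 12.47 J/(mol·K).
At constant V, T₂/T₁ = P₂/P₁ ⇒ ΔT = T₁(P₂/P₁ − 1) = 387·(88.1/100 − 1) = -46.05 K.
ΔU = (1.12)(12.47)(-46.05) = -643.2 J.

Q ≈ -643 J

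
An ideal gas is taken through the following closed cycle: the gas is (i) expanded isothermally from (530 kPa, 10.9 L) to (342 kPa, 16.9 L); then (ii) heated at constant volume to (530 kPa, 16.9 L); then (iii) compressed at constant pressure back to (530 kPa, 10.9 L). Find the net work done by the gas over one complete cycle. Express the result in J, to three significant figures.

Leg (i): W = PᵢVᵢ ln(V_f/Vᵢ) = (5777) ln(16.9/10.9) = 2534 J.
Leg (ii): W = 0.
Leg (iii): W = PΔV = (530)(10.9 − 16.9) = -3180 J.
W_net = 2534 − 3180 = -646.5 J.

W_net ≈ -646 J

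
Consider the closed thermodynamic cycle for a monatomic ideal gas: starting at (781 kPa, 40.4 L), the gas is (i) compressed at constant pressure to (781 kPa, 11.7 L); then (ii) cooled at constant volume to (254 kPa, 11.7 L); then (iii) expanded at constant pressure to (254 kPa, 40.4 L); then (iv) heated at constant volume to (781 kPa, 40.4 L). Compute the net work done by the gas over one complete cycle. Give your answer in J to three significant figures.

W_net ≈ -15100 J

Constant-volume legs do no work.
W(i) = (781)(11.7 − 40.4) = -22415 J; W(iii) = (254)(40.4 − 11.7) = 7290 J.
W_net = -22415 + 7290 = -15125 J (the counter-clockwise enclosed area).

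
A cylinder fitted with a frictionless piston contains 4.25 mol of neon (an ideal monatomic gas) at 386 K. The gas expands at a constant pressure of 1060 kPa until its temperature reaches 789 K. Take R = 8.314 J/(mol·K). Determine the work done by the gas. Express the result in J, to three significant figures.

Isobaric: W = P ΔV = nR ΔT.
W = (4.25)(8.314)(789 − 386) = 14240 J.

W ≈ 14200 J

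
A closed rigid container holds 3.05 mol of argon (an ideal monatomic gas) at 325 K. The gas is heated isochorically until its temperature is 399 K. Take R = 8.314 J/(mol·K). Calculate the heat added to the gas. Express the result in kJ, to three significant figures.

Constant volume ⇒ W = 0, so Q = ΔU = nCᵥΔT with Cᵥ = 3R/2 = 12.47 J/(mol·K).
ΔU = (3.05)(12.47)(399 − 325) = 2815 J.

Q ≈ 2.81 kJ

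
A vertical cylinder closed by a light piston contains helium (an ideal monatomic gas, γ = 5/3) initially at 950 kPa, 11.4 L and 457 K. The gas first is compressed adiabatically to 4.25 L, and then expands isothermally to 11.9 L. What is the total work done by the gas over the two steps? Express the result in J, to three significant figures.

W_total ≈ 6410 J

Step 1 (adiabatic): W = (P₁V₁ − P₂V₂)/(γ−1) = (10830 − 20908)/0.667 = -15117 J.
After step 1: P = 4919 kPa, V = 4.25 L, T = 882.3 K.
Step 2 (isothermal): W = P₁V₁ ln(V₂/V₁) = (20908) ln(11.9/4.25) = 21527 J.
W_total = -15117 + 21527 = 6410 J.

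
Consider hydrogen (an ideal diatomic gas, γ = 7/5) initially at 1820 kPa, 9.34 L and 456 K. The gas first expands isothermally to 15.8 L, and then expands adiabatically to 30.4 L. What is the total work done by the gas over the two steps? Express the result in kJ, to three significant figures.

W_total ≈ 18.7 kJ

Step 1 (isothermal): W = P₁V₁ ln(V₂/V₁) = (16999) ln(15.8/9.34) = 8936 J.
After step 1: P = 1076 kPa, V = 15.8 L, T = 456 K.
Step 2 (adiabatic): W = (P₁V₁ − P₂V₂)/(γ−1) = (16999 − 13084)/0.4 = 9788 J.
W_total = 8936 + 9788 = 18724 J.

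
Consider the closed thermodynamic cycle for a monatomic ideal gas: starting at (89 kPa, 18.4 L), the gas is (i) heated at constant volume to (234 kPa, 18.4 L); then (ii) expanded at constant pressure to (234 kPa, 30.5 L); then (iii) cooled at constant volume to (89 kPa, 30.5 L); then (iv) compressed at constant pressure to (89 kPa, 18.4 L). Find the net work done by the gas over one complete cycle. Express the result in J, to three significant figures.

W_net ≈ 1750 J

Constant-volume legs do no work.
W(ii) = (234)(30.5 − 18.4) = 2831 J; W(iv) = (89)(18.4 − 30.5) = -1077 J.
W_net = 2831 − 1077 = 1755 J (the clockwise enclosed area).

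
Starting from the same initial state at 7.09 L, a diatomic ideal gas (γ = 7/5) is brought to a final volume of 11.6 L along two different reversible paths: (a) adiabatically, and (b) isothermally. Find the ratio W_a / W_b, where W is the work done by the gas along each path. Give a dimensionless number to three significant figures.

W_a / W_b ≈ 0.908

Path (a) adiabatic: W = P₁V₁(1 − (V₁/V₂)^(γ−1))/(γ−1) → W_a/(P₁V₁) = 0.4469.
Path (b) isothermal: W = P₁V₁ ln(V₂/V₁) → W_b/(P₁V₁) = 0.4923.
W_a / W_b = 0.4469 / 0.4923 = 0.9077.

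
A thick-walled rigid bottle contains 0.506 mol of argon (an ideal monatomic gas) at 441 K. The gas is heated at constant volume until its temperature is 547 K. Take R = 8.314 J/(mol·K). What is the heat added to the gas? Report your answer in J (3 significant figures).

Q ≈ 669 J

Constant volume ⇒ W = 0, so Q = ΔU = nCᵥΔT with Cᵥ = 3R/2 = 12.47 J/(mol·K).
ΔU = (0.506)(12.47)(547 − 441) = 668.9 J.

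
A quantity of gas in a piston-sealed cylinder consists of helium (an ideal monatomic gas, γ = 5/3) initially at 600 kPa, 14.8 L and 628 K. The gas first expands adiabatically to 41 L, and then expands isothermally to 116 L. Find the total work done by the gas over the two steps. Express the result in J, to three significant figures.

W_total ≈ 11200 J

Step 1 (adiabatic): W = (P₁V₁ − P₂V₂)/(γ−1) = (8880 − 4502)/0.667 = 6567 J.
After step 1: P = 109.8 kPa, V = 41 L, T = 318.4 K.
Step 2 (isothermal): W = P₁V₁ ln(V₂/V₁) = (4502) ln(116/41) = 4682 J.
W_total = 6567 + 4682 = 11249 J.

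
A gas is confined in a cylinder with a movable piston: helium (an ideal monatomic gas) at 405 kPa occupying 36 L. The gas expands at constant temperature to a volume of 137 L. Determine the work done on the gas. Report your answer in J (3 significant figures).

Isothermal: W = nRT ln(V₂/V₁) = P₁V₁ ln(V₂/V₁).
P₁V₁ = (405 kPa)(36 L) = 14580 J.
W = 14580 × ln(137/36) = 14580 × 1.336
W_by_gas = 19486 J; work on gas = −W_by = -19486 J.

W ≈ -19500 J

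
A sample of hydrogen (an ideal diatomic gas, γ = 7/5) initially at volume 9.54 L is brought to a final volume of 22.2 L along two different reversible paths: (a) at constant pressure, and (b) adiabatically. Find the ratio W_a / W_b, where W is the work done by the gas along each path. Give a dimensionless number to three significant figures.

Path (a) isobaric: W = P₁(V₂ − V₁) → W_a/(P₁V₁) = 1.327.
Path (b) adiabatic: W = P₁V₁(1 − (V₁/V₂)^(γ−1))/(γ−1) → W_b/(P₁V₁) = 0.7167.
W_a / W_b = 1.327 / 0.7167 = 1.852.

W_a / W_b ≈ 1.85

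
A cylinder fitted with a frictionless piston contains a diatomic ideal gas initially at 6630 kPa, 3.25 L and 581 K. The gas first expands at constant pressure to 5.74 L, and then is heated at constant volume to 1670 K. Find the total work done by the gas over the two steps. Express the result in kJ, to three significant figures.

Step 1 (isobaric): W = PΔV = (6630 kPa)(5.74 − 3.25 L) = 16509 J.
Step 2 (isochoric): W = 0 (constant volume).
W_total = 16509 + 0 = 16509 J.

W_total ≈ 16.5 kJ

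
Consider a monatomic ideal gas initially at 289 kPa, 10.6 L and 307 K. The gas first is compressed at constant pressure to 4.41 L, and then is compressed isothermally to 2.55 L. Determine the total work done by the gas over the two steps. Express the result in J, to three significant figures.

W_total ≈ -2490 J

Step 1 (isobaric): W = PΔV = (289 kPa)(4.41 − 10.6 L) = -1789 J.
After step 1: P = 289 kPa, V = 4.41 L, T = 127.7 K.
Step 2 (isothermal): W = P₁V₁ ln(V₂/V₁) = (1274) ln(2.55/4.41) = -698.1 J.
W_total = -1789 − 698.1 = -2487 J.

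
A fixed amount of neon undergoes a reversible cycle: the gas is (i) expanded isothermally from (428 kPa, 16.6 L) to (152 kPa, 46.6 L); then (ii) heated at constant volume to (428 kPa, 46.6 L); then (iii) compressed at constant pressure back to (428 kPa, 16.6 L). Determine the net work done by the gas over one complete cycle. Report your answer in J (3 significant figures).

Leg (i): W = PᵢVᵢ ln(V_f/Vᵢ) = (7105) ln(46.6/16.6) = 7334 J.
Leg (ii): W = 0.
Leg (iii): W = PΔV = (428)(16.6 − 46.6) = -12840 J.
W_net = 7334 − 12840 = -5506 J.

W_net ≈ -5510 J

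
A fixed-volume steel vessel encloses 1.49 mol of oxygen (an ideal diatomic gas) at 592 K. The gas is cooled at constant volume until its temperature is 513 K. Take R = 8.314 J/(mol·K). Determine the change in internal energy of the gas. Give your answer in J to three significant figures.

ΔU ≈ -2450 J

Constant volume ⇒ W = 0, so Q = ΔU = nCᵥΔT with Cᵥ = 5R/2 = 20.79 J/(mol·K).
ΔU = (1.49)(20.79)(513 − 592) = -2447 J.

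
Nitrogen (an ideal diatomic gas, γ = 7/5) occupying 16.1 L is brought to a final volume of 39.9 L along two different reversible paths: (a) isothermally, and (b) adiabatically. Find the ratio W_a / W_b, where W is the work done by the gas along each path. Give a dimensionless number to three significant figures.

W_a / W_b ≈ 1.19

Path (a) isothermal: W = P₁V₁ ln(V₂/V₁) → W_a/(P₁V₁) = 0.9076.
Path (b) adiabatic: W = P₁V₁(1 − (V₁/V₂)^(γ−1))/(γ−1) → W_b/(P₁V₁) = 0.7611.
W_a / W_b = 0.9076 / 0.7611 = 1.192.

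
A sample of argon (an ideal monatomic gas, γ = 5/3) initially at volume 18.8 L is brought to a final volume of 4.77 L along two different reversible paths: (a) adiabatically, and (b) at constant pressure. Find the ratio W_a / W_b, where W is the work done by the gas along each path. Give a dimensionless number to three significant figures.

Path (a) adiabatic: W = P₁V₁(1 − (V₁/V₂)^(γ−1))/(γ−1) → W_a/(P₁V₁) = -2.243.
Path (b) isobaric: W = P₁(V₂ − V₁) → W_b/(P₁V₁) = -0.7463.
W_a / W_b = -2.243 / -0.7463 = 3.005.

W_a / W_b ≈ 3.01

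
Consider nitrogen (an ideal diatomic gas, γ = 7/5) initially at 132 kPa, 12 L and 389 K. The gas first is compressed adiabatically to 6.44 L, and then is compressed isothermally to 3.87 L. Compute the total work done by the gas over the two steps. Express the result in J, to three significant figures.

W_total ≈ -2150 J

Step 1 (adiabatic): W = (P₁V₁ − P₂V₂)/(γ−1) = (1584 − 2032)/0.4 = -1119 J.
After step 1: P = 315.5 kPa, V = 6.44 L, T = 499 K.
Step 2 (isothermal): W = P₁V₁ ln(V₂/V₁) = (2032) ln(3.87/6.44) = -1035 J.
W_total = -1119 − 1035 = -2154 J.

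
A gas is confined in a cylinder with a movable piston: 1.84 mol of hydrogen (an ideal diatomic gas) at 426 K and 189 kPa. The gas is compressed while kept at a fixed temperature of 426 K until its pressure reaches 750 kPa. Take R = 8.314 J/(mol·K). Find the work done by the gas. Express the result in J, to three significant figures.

Isothermal process: W = nRT ln(V₂/V₁) = nRT ln(P₁/P₂).
W = (1.84)(8.314)(426) × ln(189/750)
  = 6517 × ln(0.252) = 6517 × -1.378
W_by_gas = -8982 J.

W ≈ -8980 J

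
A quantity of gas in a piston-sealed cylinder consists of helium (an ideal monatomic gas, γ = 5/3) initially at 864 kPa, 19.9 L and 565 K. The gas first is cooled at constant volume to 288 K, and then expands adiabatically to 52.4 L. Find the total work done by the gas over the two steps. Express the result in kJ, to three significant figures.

W_total ≈ 6.25 kJ

Step 1 (isochoric): W = 0 (constant volume).
After step 1: P = 440.4 kPa (V unchanged).
Step 2 (adiabatic): W = (P₁V₁ − P₂V₂)/(γ−1) = (8764 − 4596)/0.667 = 6252 J.
W_total = 0 + 6252 = 6252 J.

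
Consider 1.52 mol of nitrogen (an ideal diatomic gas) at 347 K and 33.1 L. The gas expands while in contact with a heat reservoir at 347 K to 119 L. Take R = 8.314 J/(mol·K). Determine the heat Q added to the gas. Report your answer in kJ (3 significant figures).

Isothermal ⇒ ΔU = 0, so Q = W = nRT ln(V₂/V₁).
Q = (1.52)(8.314)(347) ln(119/33.1) = 4385 × 1.28 = 5611 J.

Q ≈ 5.61 kJ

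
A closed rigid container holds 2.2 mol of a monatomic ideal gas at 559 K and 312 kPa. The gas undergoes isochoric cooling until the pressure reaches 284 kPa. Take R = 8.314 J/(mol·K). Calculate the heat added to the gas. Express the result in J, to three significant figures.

Constant volume ⇒ W = 0, so Q = ΔU = nCᵥΔT with Cᵥ = 3R/2 = 12.47 J/(mol·K).
At constant V, T₂/T₁ = P₂/P₁ ⇒ ΔT = T₁(P₂/P₁ − 1) = 559·(284/312 − 1) = -50.17 K.
ΔU = (2.2)(12.47)(-50.17) = -1376 J.

Q ≈ -1380 J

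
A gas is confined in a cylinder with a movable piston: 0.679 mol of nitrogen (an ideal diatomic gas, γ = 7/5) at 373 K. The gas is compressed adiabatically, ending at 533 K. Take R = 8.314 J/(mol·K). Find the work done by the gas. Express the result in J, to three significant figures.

W ≈ -2260 J

Adiabatic ⇒ Q = 0, so W_by = −ΔU = nCᵥ(T₁ − T₂).
Cᵥ = 5R/2 = 20.79 J/(mol·K).
W = (0.679)(20.79)(373 − 533) = -2258 J.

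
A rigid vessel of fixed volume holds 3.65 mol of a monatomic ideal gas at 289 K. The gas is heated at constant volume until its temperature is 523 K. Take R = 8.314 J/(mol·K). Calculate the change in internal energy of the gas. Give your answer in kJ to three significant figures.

ΔU ≈ 10.7 kJ

Constant volume ⇒ W = 0, so Q = ΔU = nCᵥΔT with Cᵥ = 3R/2 = 12.47 J/(mol·K).
ΔU = (3.65)(12.47)(523 − 289) = 10651 J.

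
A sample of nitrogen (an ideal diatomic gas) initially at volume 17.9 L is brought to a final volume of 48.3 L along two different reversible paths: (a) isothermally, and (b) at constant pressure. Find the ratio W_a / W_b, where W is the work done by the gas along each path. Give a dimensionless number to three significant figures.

W_a / W_b ≈ 0.584

Path (a) isothermal: W = P₁V₁ ln(V₂/V₁) → W_a/(P₁V₁) = 0.9926.
Path (b) isobaric: W = P₁(V₂ − V₁) → W_b/(P₁V₁) = 1.698.
W_a / W_b = 0.9926 / 1.698 = 0.5845.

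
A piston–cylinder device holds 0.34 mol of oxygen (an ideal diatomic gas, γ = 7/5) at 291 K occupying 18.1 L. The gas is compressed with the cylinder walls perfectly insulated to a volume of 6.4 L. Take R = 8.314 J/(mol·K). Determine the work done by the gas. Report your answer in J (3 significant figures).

Adiabatic: TV^(γ−1) = const with γ = 7/5.
T₂ = T₁ (V₁/V₂)^(γ−1) = 291 × (18.1/6.4)^0.4 = 291 × 1.516 = 441.1 K.
W_by = nCᵥ(T₁ − T₂) = (0.34)(20.79)(291 − 441.1) = -1060 J.

W ≈ -1060 J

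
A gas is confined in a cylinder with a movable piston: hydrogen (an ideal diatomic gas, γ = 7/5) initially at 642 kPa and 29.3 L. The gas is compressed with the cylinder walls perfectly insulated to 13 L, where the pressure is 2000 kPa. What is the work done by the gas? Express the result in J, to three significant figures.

W ≈ -18000 J

Adiabatic: W = (P₁V₁ − P₂V₂)/(γ − 1) with γ = 7/5.
P₁V₁ = 18811 J, P₂V₂ = 26000 J.
W = (18811 − 26000) / 0.4 = -17974 J.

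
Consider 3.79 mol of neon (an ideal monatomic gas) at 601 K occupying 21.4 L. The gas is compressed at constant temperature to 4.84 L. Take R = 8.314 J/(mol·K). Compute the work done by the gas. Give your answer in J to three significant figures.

W ≈ -28200 J

Isothermal: W = nRT ln(V₂/V₁).
W = (3.79)(8.314)(601) × ln(4.84/21.4)
  = 18938 × -1.486
W_by_gas = -28150 J.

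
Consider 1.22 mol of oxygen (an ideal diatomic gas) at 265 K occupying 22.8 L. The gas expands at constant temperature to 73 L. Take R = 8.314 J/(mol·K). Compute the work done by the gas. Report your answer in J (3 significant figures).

W ≈ 3130 J

Isothermal: W = nRT ln(V₂/V₁).
W = (1.22)(8.314)(265) × ln(73/22.8)
  = 2688 × 1.164
W_by_gas = 3128 J.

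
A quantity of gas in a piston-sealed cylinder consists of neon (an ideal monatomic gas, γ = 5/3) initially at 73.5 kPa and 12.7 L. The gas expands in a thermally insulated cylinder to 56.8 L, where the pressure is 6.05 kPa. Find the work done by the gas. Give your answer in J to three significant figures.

W ≈ 885 J

Adiabatic: W = (P₁V₁ − P₂V₂)/(γ − 1) with γ = 5/3.
P₁V₁ = 933.4 J, P₂V₂ = 343.6 J.
W = (933.4 − 343.6) / 0.6667 = 884.7 J.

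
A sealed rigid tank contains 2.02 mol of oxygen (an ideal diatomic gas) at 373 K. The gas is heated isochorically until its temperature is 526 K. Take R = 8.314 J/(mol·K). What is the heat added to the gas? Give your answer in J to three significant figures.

Q ≈ 6420 J

Constant volume ⇒ W = 0, so Q = ΔU = nCᵥΔT with Cᵥ = 5R/2 = 20.79 J/(mol·K).
ΔU = (2.02)(20.79)(526 − 373) = 6424 J.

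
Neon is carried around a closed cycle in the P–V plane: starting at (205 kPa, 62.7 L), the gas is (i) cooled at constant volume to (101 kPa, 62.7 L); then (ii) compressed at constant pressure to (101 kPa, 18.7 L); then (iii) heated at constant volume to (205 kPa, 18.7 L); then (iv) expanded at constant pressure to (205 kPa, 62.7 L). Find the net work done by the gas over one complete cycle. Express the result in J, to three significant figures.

Constant-volume legs do no work.
W(ii) = (101)(18.7 − 62.7) = -4444 J; W(iv) = (205)(62.7 − 18.7) = 9020 J.
W_net = -4444 + 9020 = 4576 J (the clockwise enclosed area).

W_net ≈ 4580 J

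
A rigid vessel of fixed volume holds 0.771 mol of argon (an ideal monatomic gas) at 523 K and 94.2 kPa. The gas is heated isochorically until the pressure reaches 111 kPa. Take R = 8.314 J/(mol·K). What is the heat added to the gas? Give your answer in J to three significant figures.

Constant volume ⇒ W = 0, so Q = ΔU = nCᵥΔT with Cᵥ = 3R/2 = 12.47 J/(mol·K).
At constant V, T₂/T₁ = P₂/P₁ ⇒ ΔT = T₁(P₂/P₁ − 1) = 523·(111/94.2 − 1) = 93.27 K.
ΔU = (0.771)(12.47)(93.27) = 896.8 J.

Q ≈ 897 J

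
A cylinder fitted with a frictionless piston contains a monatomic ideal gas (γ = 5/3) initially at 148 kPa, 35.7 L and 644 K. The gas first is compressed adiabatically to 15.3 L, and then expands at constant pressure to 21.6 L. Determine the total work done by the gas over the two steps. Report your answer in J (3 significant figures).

W_total ≈ -2190 J

Step 1 (adiabatic): W = (P₁V₁ − P₂V₂)/(γ−1) = (5284 − 9295)/0.667 = -6017 J.
After step 1: P = 607.5 kPa, V = 15.3 L, T = 1133 K.
Step 2 (isobaric): W = PΔV = (607.5 kPa)(21.6 − 15.3 L) = 3827 J.
W_total = -6017 + 3827 = -2190 J.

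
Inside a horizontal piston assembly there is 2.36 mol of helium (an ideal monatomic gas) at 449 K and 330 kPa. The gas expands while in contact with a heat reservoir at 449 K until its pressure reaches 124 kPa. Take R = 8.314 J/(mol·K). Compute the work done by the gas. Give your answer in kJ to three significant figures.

Isothermal process: W = nRT ln(V₂/V₁) = nRT ln(P₁/P₂).
W = (2.36)(8.314)(449) × ln(330/124)
  = 8810 × ln(2.661) = 8810 × 0.9788
W_by_gas = 8623 J.

W ≈ 8.62 kJ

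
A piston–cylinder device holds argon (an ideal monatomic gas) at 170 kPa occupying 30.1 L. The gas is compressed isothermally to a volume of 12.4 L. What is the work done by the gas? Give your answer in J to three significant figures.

W ≈ -4540 J

Isothermal: W = nRT ln(V₂/V₁) = P₁V₁ ln(V₂/V₁).
P₁V₁ = (170 kPa)(30.1 L) = 5117 J.
W = 5117 × ln(12.4/30.1) = 5117 × -0.8868
W_by_gas = -4538 J.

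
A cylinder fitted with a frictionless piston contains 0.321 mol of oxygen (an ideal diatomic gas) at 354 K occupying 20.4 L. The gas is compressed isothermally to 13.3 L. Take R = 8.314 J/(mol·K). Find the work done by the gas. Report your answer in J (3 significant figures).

W ≈ -404 J

Isothermal: W = nRT ln(V₂/V₁).
W = (0.321)(8.314)(354) × ln(13.3/20.4)
  = 944.8 × -0.4278
W_by_gas = -404.1 J.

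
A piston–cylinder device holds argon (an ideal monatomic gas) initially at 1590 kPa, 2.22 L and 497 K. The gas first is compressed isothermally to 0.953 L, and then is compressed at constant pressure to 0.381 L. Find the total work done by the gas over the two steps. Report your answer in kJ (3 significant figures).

Step 1 (isothermal): W = P₁V₁ ln(V₂/V₁) = (3530) ln(0.953/2.22) = -2985 J.
After step 1: P = 3704 kPa, V = 0.953 L, T = 497 K.
Step 2 (isobaric): W = PΔV = (3704 kPa)(0.381 − 0.953 L) = -2119 J.
W_total = -2985 − 2119 = -5104 J.

W_total ≈ -5.10 kJ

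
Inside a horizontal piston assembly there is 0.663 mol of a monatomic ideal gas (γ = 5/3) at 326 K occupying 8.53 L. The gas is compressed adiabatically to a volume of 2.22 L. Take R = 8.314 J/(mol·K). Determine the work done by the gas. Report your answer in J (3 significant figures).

Adiabatic: TV^(γ−1) = const with γ = 5/3.
T₂ = T₁ (V₁/V₂)^(γ−1) = 326 × (8.53/2.22)^0.667 = 326 × 2.453 = 799.7 K.
W_by = nCᵥ(T₁ − T₂) = (0.663)(12.47)(326 − 799.7) = -3917 J.

W ≈ -3920 J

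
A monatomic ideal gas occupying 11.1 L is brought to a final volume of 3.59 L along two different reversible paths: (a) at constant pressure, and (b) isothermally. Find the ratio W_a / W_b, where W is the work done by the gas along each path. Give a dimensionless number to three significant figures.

W_a / W_b ≈ 0.599

Path (a) isobaric: W = P₁(V₂ − V₁) → W_a/(P₁V₁) = -0.6766.
Path (b) isothermal: W = P₁V₁ ln(V₂/V₁) → W_b/(P₁V₁) = -1.129.
W_a / W_b = -0.6766 / -1.129 = 0.5994.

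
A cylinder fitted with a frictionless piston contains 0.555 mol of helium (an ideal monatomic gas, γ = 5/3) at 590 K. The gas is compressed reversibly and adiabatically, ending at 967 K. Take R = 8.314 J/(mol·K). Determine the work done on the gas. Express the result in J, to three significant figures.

Adiabatic ⇒ Q = 0, so W_by = −ΔU = nCᵥ(T₁ − T₂).
Cᵥ = 3R/2 = 12.47 J/(mol·K).
W = (0.555)(12.47)(590 − 967) = -2609 J.
Work on gas = −W_by = 2609 J.

W ≈ 2610 J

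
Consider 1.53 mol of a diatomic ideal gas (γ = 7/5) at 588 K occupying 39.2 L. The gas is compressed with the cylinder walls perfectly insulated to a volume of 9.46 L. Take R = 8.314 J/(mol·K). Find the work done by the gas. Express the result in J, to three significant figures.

W ≈ -14300 J

Adiabatic: TV^(γ−1) = const with γ = 7/5.
T₂ = T₁ (V₁/V₂)^(γ−1) = 588 × (39.2/9.46)^0.4 = 588 × 1.766 = 1038 K.
W_by = nCᵥ(T₁ − T₂) = (1.53)(20.79)(588 − 1038) = -14321 J.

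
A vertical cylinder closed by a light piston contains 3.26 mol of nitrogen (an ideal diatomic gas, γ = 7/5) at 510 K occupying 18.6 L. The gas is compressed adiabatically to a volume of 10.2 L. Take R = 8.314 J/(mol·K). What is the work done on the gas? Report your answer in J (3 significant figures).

W ≈ 9390 J

Adiabatic: TV^(γ−1) = const with γ = 7/5.
T₂ = T₁ (V₁/V₂)^(γ−1) = 510 × (18.6/10.2)^0.4 = 510 × 1.272 = 648.5 K.
W_by = nCᵥ(T₁ − T₂) = (3.26)(20.79)(510 − 648.5) = -9387 J.
Work on gas = −W_by = 9387 J.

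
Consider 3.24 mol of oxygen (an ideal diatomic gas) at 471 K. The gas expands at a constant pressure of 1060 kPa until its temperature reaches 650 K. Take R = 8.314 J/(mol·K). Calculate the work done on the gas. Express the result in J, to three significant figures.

W ≈ -4820 J

Isobaric: W = P ΔV = nR ΔT.
W = (3.24)(8.314)(650 − 471) = 4822 J.
Work on gas = −W_by = -4822 J.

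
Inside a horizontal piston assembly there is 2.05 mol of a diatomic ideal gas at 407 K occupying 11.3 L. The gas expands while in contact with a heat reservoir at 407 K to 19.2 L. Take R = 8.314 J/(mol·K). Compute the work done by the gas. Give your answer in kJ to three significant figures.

W ≈ 3.68 kJ

Isothermal: W = nRT ln(V₂/V₁).
W = (2.05)(8.314)(407) × ln(19.2/11.3)
  = 6937 × 0.5301
W_by_gas = 3677 J.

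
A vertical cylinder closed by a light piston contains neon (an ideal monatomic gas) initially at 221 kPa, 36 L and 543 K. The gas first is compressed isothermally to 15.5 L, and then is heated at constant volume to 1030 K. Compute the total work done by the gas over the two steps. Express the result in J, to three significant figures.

W_total ≈ -6700 J

Step 1 (isothermal): W = P₁V₁ ln(V₂/V₁) = (7956) ln(15.5/36) = -6704 J.
Step 2 (isochoric): W = 0 (constant volume).
W_total = -6704 + 0 = -6704 J.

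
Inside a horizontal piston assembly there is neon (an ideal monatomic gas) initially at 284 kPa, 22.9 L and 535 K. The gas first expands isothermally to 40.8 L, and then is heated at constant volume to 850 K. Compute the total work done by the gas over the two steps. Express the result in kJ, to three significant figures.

Step 1 (isothermal): W = P₁V₁ ln(V₂/V₁) = (6504) ln(40.8/22.9) = 3756 J.
Step 2 (isochoric): W = 0 (constant volume).
W_total = 3756 + 0 = 3756 J.

W_total ≈ 3.76 kJ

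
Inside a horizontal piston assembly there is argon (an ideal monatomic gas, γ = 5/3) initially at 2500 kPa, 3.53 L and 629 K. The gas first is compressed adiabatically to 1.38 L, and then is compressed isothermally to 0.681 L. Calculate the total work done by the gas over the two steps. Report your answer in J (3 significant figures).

W_total ≈ -23200 J

Step 1 (adiabatic): W = (P₁V₁ − P₂V₂)/(γ−1) = (8825 − 16506)/0.667 = -11522 J.
After step 1: P = 11961 kPa, V = 1.38 L, T = 1176 K.
Step 2 (isothermal): W = P₁V₁ ln(V₂/V₁) = (16506) ln(0.681/1.38) = -11658 J.
W_total = -11522 − 11658 = -23180 J.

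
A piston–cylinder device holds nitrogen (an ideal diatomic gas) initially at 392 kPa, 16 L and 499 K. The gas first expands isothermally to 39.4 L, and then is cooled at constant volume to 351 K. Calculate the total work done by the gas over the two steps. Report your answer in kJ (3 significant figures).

Step 1 (isothermal): W = P₁V₁ ln(V₂/V₁) = (6272) ln(39.4/16) = 5652 J.
Step 2 (isochoric): W = 0 (constant volume).
W_total = 5652 + 0 = 5652 J.

W_total ≈ 5.65 kJ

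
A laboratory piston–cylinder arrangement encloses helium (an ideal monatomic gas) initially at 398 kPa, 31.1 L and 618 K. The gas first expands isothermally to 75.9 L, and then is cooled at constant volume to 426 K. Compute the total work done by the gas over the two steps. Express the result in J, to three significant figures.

Step 1 (isothermal): W = P₁V₁ ln(V₂/V₁) = (12378) ln(75.9/31.1) = 11044 J.
Step 2 (isochoric): W = 0 (constant volume).
W_total = 11044 + 0 = 11044 J.

W_total ≈ 11000 J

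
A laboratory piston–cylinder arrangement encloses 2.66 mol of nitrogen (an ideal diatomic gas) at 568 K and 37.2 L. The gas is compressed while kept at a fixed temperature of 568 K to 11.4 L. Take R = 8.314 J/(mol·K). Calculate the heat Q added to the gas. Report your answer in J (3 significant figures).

Q ≈ -14900 J

Isothermal ⇒ ΔU = 0, so Q = W = nRT ln(V₂/V₁).
Q = (2.66)(8.314)(568) ln(11.4/37.2) = 12561 × -1.183 = -14856 J.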